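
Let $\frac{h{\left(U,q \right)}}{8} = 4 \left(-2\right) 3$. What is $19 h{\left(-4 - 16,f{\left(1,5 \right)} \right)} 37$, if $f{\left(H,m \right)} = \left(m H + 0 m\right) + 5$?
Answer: $-134976$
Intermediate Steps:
$f{\left(H,m \right)} = 5 + H m$ ($f{\left(H,m \right)} = \left(H m + 0\right) + 5 = H m + 5 = 5 + H m$)
$h{\left(U,q \right)} = -192$ ($h{\left(U,q \right)} = 8 \cdot 4 \left(-2\right) 3 = 8 \left(\left(-8\right) 3\right) = 8 \left(-24\right) = -192$)
$19 h{\left(-4 - 16,f{\left(1,5 \right)} \right)} 37 = 19 \left(-192\right) 37 = \left(-3648\right) 37 = -134976$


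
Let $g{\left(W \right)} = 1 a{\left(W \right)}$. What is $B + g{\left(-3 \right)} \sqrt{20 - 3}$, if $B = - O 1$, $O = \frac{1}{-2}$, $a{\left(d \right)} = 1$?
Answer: $\frac{1}{2} + \sqrt{17} \approx 4.6231$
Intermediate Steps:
$O = - \frac{1}{2} \approx -0.5$
$g{\left(W \right)} = 1$ ($g{\left(W \right)} = 1 \cdot 1 = 1$)
$B = \frac{1}{2}$ ($B = \left(-1\right) \left(- \frac{1}{2}\right) 1 = \frac{1}{2} \cdot 1 = \frac{1}{2} \approx 0.5$)
$B + g{\left(-3 \right)} \sqrt{20 - 3} = \frac{1}{2} + 1 \sqrt{20 - 3} = \frac{1}{2} + 1 \sqrt{17} = \frac{1}{2} + \sqrt{17}$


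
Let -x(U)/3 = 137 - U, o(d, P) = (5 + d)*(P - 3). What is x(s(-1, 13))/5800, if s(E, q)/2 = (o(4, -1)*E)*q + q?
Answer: 99/232 ≈ 0.42672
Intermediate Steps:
o(d, P) = (-3 + P)*(5 + d) (o(d, P) = (5 + d)*(-3 + P) = (-3 + P)*(5 + d))
s(E, q) = 2*q - 72*E*q (s(E, q) = 2*(((-15 - 3*4 + 5*(-1) - 1*4)*E)*q + q) = 2*(((-15 - 12 - 5 - 4)*E)*q + q) = 2*((-36*E)*q + q) = 2*(-36*E*q + q) = 2*(q - 36*E*q) = 2*q - 72*E*q)
x(U) = -411 + 3*U (x(U) = -3*(137 - U) = -411 + 3*U)
x(s(-1, 13))/5800 = (-411 + 3*(2*13*(1 - 36*(-1))))/5800 = (-411 + 3*(2*13*(1 + 36)))*(1/5800) = (-411 + 3*(2*13*37))*(1/5800) = (-411 + 3*962)*(1/5800) = (-411 + 2886)*(1/5800) = 2475*(1/5800) = 99/232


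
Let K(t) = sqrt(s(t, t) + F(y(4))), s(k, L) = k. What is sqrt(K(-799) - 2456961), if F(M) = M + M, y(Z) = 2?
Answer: sqrt(-2456961 + I*sqrt(795)) ≈ 0.009 + 1567.5*I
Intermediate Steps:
F(M) = 2*M
K(t) = sqrt(4 + t) (K(t) = sqrt(t + 2*2) = sqrt(t + 4) = sqrt(4 + t))
sqrt(K(-799) - 2456961) = sqrt(sqrt(4 - 799) - 2456961) = sqrt(sqrt(-795) - 2456961) = sqrt(I*sqrt(795) - 2456961) = sqrt(-2456961 + I*sqrt(795))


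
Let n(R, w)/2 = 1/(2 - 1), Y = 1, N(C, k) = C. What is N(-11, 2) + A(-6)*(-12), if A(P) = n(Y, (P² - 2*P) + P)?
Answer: -35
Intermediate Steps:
n(R, w) = 2 (n(R, w) = 2/(2 - 1) = 2/1 = 2*1 = 2)
A(P) = 2
N(-11, 2) + A(-6)*(-12) = -11 + 2*(-12) = -11 - 24 = -35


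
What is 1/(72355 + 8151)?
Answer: 1/80506 ≈ 1.2421e-5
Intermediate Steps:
1/(72355 + 8151) = 1/80506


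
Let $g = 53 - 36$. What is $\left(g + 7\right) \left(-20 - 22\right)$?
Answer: $-1008$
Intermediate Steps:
$g = 17$ ($g = 53 - 36 = 17$)
$\left(g + 7\right) \left(-20 - 22\right) = \left(17 + 7\right) \left(-20 - 22\right) = 24 \left(-20 - 22\right) = 24 \left(-42\right) = -1008$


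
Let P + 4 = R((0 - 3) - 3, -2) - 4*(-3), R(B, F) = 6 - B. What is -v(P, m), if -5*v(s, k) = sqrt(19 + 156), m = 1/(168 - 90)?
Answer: sqrt(7) ≈ 2.6458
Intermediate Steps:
P = 20 (P = -4 + ((6 - ((0 - 3) - 3)) - 4*(-3)) = -4 + ((6 - (-3 - 3)) + 12) = -4 + ((6 - 1*(-6)) + 12) = -4 + ((6 + 6) + 12) = -4 + (12 + 12) = -4 + 24 = 20)
m = 1/78 ≈ 0.012821
v(s, k) = -sqrt(7) (v(s, k) = -sqrt(19 + 156)/5 = -sqrt(7))
-v(P, m) = -(-1)*sqrt(7) = sqrt(7)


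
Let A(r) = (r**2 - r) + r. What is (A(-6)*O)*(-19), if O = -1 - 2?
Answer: 2052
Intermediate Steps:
A(r) = r**2
O = -3
(A(-6)*O)*(-19) = ((-6)**2*(-3))*(-19) = (36*(-3))*(-19) = -108*(-19) = 2052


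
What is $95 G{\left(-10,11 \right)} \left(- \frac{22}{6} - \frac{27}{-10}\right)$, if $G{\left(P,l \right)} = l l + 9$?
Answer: $- \frac{35815}{3} \approx -11938.0$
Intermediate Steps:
$G{\left(P,l \right)} = 9 + l^{2}$ ($G{\left(P,l \right)} = l^{2} + 9 = 9 + l^{2}$)
$95 G{\left(-10,11 \right)} \left(- \frac{22}{6} - \frac{27}{-10}\right) = 95 \left(9 + 11^{2}\right) \left(- \frac{22}{6} - \frac{27}{-10}\right) = 95 \left(9 + 121\right) \left(\left(-22\right) \frac{1}{6} - - \frac{27}{10}\right) = 95 \cdot 130 \left(- \frac{11}{3} + \frac{27}{10}\right) = 12350 \left(- \frac{29}{30}\right) = - \frac{35815}{3}$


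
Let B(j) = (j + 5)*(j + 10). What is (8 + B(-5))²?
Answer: 64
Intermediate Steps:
B(j) = (5 + j)*(10 + j)
(8 + B(-5))² = (8 + (50 + (-5)² + 15*(-5)))² = (8 + (50 + 25 - 75))² = (8 + 0)² = 8² = 64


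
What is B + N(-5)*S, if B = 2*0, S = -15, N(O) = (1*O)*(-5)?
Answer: -375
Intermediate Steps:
N(O) = -5*O (N(O) = O*(-5) = -5*O)
B = 0
B + N(-5)*S = 0 - 5*(-5)*(-15) = 0 + 25*(-15) = 0 - 375 = -375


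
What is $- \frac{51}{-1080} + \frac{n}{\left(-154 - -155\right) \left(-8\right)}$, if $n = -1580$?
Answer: $\frac{71117}{360} \approx 197.55$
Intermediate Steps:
$- \frac{51}{-1080} + \frac{n}{\left(-154 - -155\right) \left(-8\right)} = - \frac{51}{-1080} - \frac{1580}{\left(-154 - -155\right) \left(-8\right)} = \left(-51\right) \left(- \frac{1}{1080}\right) - \frac{1580}{\left(-154 + 155\right) \left(-8\right)} = \frac{17}{360} - \frac{1580}{1 \left(-8\right)} = \frac{17}{360} - \frac{1580}{-8} = \frac{17}{360} - - \frac{395}{2} = \frac{17}{360} + \frac{395}{2} = \frac{71117}{360}$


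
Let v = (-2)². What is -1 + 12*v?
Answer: 47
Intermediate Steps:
v = 4
-1 + 12*v = -1 + 12*4 = -1 + 48 = 47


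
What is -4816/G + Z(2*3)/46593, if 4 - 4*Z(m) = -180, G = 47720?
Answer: -27774596/277927245 ≈ -0.099935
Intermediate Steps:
Z(m) = 46 (Z(m) = 1 - ¼*(-180) = 1 + 45 = 46)
-4816/G + Z(2*3)/46593 = -4816/47720 + 46/46593 = -4816*1/47720 + 46*(1/46593) = -602/5965 + 46/46593 = -27774596/277927245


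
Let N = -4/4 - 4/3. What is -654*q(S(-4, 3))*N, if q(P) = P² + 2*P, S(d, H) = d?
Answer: 12208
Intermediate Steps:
N = -7/3 (N = -4*¼ - 4*⅓ = -1 - 4/3 = -7/3 ≈ -2.3333)
-654*q(S(-4, 3))*N = -654*(-4*(2 - 4))*(-7)/3 = -654*(-4*(-2))*(-7)/3 = -5232*(-7)/3 = -654*(-56/3) = 12208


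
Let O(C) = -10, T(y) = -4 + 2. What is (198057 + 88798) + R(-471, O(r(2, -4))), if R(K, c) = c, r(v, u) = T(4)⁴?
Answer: 286845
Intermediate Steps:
T(y) = -2
r(v, u) = 16 (r(v, u) = (-2)⁴ = 16)
(198057 + 88798) + R(-471, O(r(2, -4))) = (198057 + 88798) - 10 = 286855 - 10 = 286845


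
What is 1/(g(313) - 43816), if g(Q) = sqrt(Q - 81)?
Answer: -5477/239980203 - sqrt(58)/959920812 ≈ -2.2831e-5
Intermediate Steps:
g(Q) = sqrt(-81 + Q)
1/(g(313) - 43816) = 1/(sqrt(-81 + 313) - 43816) = 1/(sqrt(232) - 43816) = 1/(2*sqrt(58) - 43816) = 1/(-43816 + 2*sqrt(58))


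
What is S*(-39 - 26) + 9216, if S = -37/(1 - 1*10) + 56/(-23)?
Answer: 1885157/207 ≈ 9107.0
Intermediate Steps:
S = 347/207 (S = -37/(1 - 10) + 56*(-1/23) = -37/(-9) - 56/23 = -37*(-⅑) - 56/23 = 37/9 - 56/23 = 347/207 ≈ 1.6763)
S*(-39 - 26) + 9216 = 347*(-39 - 26)/207 + 9216 = (347/207)*(-65) + 9216 = -22555/207 + 9216 = 1885157/207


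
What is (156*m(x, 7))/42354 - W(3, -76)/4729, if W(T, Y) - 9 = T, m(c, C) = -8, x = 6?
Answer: -82180/2567847 ≈ -0.032003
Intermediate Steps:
W(T, Y) = 9 + T
(156*m(x, 7))/42354 - W(3, -76)/4729 = (156*(-8))/42354 - (9 + 3)/4729 = -1248*1/42354 - 1*12*(1/4729) = -16/543 - 12*1/4729 = -16/543 - 12/4729 = -82180/2567847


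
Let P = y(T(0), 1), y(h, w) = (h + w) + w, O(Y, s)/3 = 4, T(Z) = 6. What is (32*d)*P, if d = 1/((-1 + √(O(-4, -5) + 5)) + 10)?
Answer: 36 - 4*√17 ≈ 19.508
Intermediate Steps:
O(Y, s) = 12 (O(Y, s) = 3*4 = 12)
y(h, w) = h + 2*w
P = 8 (P = 6 + 2*1 = 6 + 2 = 8)
d = 1/(9 + √17) (d = 1/((-1 + √(12 + 5)) + 10) = 1/((-1 + √17) + 10) = 1/(9 + √17) ≈ 0.076201)
(32*d)*P = (32*(9/64 - √17/64))*8 = (9/2 - √17/2)*8 = 36 - 4*√17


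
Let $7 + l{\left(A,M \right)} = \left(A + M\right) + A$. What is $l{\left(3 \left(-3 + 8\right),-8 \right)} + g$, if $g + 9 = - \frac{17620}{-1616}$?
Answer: $\frac{6829}{404} \approx 16.903$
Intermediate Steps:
$l{\left(A,M \right)} = -7 + M + 2 A$ ($l{\left(A,M \right)} = -7 + \left(\left(A + M\right) + A\right) = -7 + \left(M + 2 A\right) = -7 + M + 2 A$)
$g = \frac{769}{404}$ ($g = -9 - \frac{17620}{-1616} = -9 - - \frac{4405}{404} = -9 + \frac{4405}{404} = \frac{769}{404} \approx 1.9035$)
$l{\left(3 \left(-3 + 8\right),-8 \right)} + g = \left(-7 - 8 + 2 \cdot 3 \left(-3 + 8\right)\right) + \frac{769}{404} = \left(-7 - 8 + 2 \cdot 3 \cdot 5\right) + \frac{769}{404} = \left(-7 - 8 + 2 \cdot 15\right) + \frac{769}{404} = \left(-7 - 8 + 30\right) + \frac{769}{404} = 15 + \frac{769}{404} = \frac{6829}{404}$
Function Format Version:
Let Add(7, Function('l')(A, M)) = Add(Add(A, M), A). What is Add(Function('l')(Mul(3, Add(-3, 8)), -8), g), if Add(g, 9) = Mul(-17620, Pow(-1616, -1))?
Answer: Rational(6829, 404) ≈ 16.903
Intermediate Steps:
Function('l')(A, M) = Add(-7, M, Mul(2, A)) (Function('l')(A, M) = Add(-7, Add(Add(A, M), A)) = Add(-7, Add(M, Mul(2, A))) = Add(-7, M, Mul(2, A)))
g = Rational(769, 404) (g = Add(-9, Mul(-17620, Pow(-1616, -1))) = Add(-9, Mul(-17620, Rational(-1, 1616))) = Add(-9, Rational(4405, 404)) = Rational(769, 404) ≈ 1.9035)
Add(Function('l')(Mul(3, Add(-3, 8)), -8), g) = Add(Add(-7, -8, Mul(2, Mul(3, Add(-3, 8)))), Rational(769, 404)) = Add(Add(-7, -8, Mul(2, Mul(3, 5))), Rational(769, 404)) = Add(Add(-7, -8, Mul(2, 15)), Rational(769, 404)) = Add(Add(-7, -8, 30), Rational(769, 404)) = Add(15, Rational(769, 404)) = Rational(6829, 404)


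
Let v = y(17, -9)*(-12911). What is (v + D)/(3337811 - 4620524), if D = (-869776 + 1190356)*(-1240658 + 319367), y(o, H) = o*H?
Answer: 98448497799/427571 ≈ 2.3025e+5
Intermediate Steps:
y(o, H) = H*o
v = 1975383 (v = -9*17*(-12911) = -153*(-12911) = 1975383)
D = -295347468780 (D = 320580*(-921291) = -295347468780)
(v + D)/(3337811 - 4620524) = (1975383 - 295347468780)/(3337811 - 4620524) = -295345493397/(-1282713) = -295345493397*(-1/1282713) = 98448497799/427571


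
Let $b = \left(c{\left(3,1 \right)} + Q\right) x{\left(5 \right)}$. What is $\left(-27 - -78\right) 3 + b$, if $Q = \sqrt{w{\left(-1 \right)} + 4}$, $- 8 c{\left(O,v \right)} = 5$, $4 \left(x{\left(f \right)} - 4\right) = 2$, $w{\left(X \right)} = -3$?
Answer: $\frac{2475}{16} \approx 154.69$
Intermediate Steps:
$x{\left(f \right)} = \frac{9}{2}$ ($x{\left(f \right)} = 4 + \frac{1}{4} \cdot 2 = 4 + \frac{1}{2} = \frac{9}{2}$)
$c{\left(O,v \right)} = - \frac{5}{8}$ ($c{\left(O,v \right)} = \left(- \frac{1}{8}\right) 5 = - \frac{5}{8}$)
$Q = 1$ ($Q = \sqrt{-3 + 4} = \sqrt{1} = 1$)
$b = \frac{27}{16}$ ($b = \left(- \frac{5}{8} + 1\right) \frac{9}{2} = \frac{3}{8} \cdot \frac{9}{2} = \frac{27}{16} \approx 1.6875$)
$\left(-27 - -78\right) 3 + b = \left(-27 - -78\right) 3 + \frac{27}{16} = \left(-27 + 78\right) 3 + \frac{27}{16} = 51 \cdot 3 + \frac{27}{16} = 153 + \frac{27}{16} = \frac{2475}{16}$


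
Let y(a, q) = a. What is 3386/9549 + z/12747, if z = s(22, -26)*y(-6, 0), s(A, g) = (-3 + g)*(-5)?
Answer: 11617904/40573701 ≈ 0.28634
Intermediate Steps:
s(A, g) = 15 - 5*g
z = -870 (z = (15 - 5*(-26))*(-6) = (15 + 130)*(-6) = 145*(-6) = -870)
3386/9549 + z/12747 = 3386/9549 - 870/12747 = 3386*(1/9549) - 870*1/12747 = 3386/9549 - 290/4249 = 11617904/40573701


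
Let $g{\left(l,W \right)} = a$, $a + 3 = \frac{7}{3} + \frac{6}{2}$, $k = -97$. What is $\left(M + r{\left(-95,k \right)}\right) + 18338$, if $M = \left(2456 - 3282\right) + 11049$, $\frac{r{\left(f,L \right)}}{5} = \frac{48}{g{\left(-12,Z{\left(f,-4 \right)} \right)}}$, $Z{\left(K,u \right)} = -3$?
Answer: $\frac{200647}{7} \approx 28664.0$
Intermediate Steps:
$a = \frac{7}{3}$ ($a = -3 + \left(\frac{7}{3} + \frac{6}{2}\right) = -3 + \left(7 \cdot \frac{1}{3} + 6 \cdot \frac{1}{2}\right) = -3 + \left(\frac{7}{3} + 3\right) = -3 + \frac{16}{3} = \frac{7}{3} \approx 2.3333$)
$g{\left(l,W \right)} = \frac{7}{3}$
$r{\left(f,L \right)} = \frac{720}{7}$ ($r{\left(f,L \right)} = 5 \frac{48}{\frac{7}{3}} = 5 \cdot 48 \cdot \frac{3}{7} = 5 \cdot \frac{144}{7} = \frac{720}{7}$)
$M = 10223$ ($M = -826 + 11049 = 10223$)
$\left(M + r{\left(-95,k \right)}\right) + 18338 = \left(10223 + \frac{720}{7}\right) + 18338 = \frac{72281}{7} + 18338 = \frac{200647}{7}$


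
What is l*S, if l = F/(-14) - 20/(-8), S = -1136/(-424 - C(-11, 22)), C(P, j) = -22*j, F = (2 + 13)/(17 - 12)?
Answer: -4544/105 ≈ -43.276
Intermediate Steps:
F = 3 (F = 15/5 = 15*(⅕) = 3)
S = -284/15 (S = -1136/(-424 - (-22)*22) = -1136/(-424 - 1*(-484)) = -1136/(-424 + 484) = -1136/60 = -1136*1/60 = -284/15 ≈ -18.933)
l = 16/7 (l = 3/(-14) - 20/(-8) = 3*(-1/14) - 20*(-⅛) = -3/14 + 5/2 = 16/7 ≈ 2.2857)
l*S = (16/7)*(-284/15) = -4544/105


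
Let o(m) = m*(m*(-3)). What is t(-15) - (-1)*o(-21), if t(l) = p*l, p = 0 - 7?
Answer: -1218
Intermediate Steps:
p = -7
t(l) = -7*l
o(m) = -3*m² (o(m) = m*(-3*m) = -3*m²)
t(-15) - (-1)*o(-21) = -7*(-15) - (-1)*(-3*(-21)²) = 105 - (-1)*(-3*441) = 105 - (-1)*(-1323) = 105 - 1*1323 = 105 - 1323 = -1218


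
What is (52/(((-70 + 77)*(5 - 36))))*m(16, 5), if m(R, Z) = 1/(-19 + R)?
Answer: 52/651 ≈ 0.079877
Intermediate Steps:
(52/(((-70 + 77)*(5 - 36))))*m(16, 5) = (52/(((-70 + 77)*(5 - 36))))/(-19 + 16) = (52/((7*(-31))))/(-3) = (52/(-217))*(-1/3) = (52*(-1/217))*(-1/3) = -52/217*(-1/3) = 52/651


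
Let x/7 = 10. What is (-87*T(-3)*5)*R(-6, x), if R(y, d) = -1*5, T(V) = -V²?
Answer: -19575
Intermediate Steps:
x = 70 (x = 7*10 = 70)
R(y, d) = -5
(-87*T(-3)*5)*R(-6, x) = -87*(-1*(-3)²)*5*(-5) = -87*(-1*9)*5*(-5) = -(-783)*5*(-5) = -87*(-45)*(-5) = 3915*(-5) = -19575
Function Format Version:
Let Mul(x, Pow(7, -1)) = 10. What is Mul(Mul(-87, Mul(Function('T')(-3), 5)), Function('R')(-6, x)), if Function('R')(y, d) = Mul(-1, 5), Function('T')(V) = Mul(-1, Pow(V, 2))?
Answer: -19575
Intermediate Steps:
x = 70 (x = Mul(7, 10) = 70)
Function('R')(y, d) = -5
Mul(Mul(-87, Mul(Function('T')(-3), 5)), Function('R')(-6, x)) = Mul(Mul(-87, Mul(Mul(-1, Pow(-3, 2)), 5)), -5) = Mul(Mul(-87, Mul(Mul(-1, 9), 5)), -5) = Mul(Mul(-87, Mul(-9, 5)), -5) = Mul(Mul(-87, -45), -5) = Mul(3915, -5) = -19575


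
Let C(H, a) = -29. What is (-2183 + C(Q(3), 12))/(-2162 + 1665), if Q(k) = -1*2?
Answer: 316/71 ≈ 4.4507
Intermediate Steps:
Q(k) = -2
(-2183 + C(Q(3), 12))/(-2162 + 1665) = (-2183 - 29)/(-2162 + 1665) = -2212/(-497) = -2212*(-1/497) = 316/71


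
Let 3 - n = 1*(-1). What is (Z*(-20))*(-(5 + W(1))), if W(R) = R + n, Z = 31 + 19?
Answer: 10000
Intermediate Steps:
n = 4 (n = 3 - (-1) = 3 - 1*(-1) = 3 + 1 = 4)
Z = 50
W(R) = 4 + R (W(R) = R + 4 = 4 + R)
(Z*(-20))*(-(5 + W(1))) = (50*(-20))*(-(5 + (4 + 1))) = -(-1000)*(5 + 5) = -(-1000)*10 = -1000*(-10) = 10000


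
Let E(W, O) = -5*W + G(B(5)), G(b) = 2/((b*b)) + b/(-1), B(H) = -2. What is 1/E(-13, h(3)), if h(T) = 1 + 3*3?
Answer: 2/135 ≈ 0.014815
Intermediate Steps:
h(T) = 10 (h(T) = 1 + 9 = 10)
G(b) = -b + 2/b**2 (G(b) = 2/(b**2) + b*(-1) = 2/b**2 - b = -b + 2/b**2)
E(W, O) = 5/2 - 5*W (E(W, O) = -5*W + (-1*(-2) + 2/(-2)**2) = -5*W + (2 + 2*(1/4)) = -5*W + (2 + 1/2) = -5*W + 5/2 = 5/2 - 5*W)
1/E(-13, h(3)) = 1/(5/2 - 5*(-13)) = 1/(5/2 + 65) = 1/(135/2) = 2/135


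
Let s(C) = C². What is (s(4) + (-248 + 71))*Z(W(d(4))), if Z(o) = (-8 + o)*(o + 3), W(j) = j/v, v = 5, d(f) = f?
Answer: 110124/25 ≈ 4405.0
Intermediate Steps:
W(j) = j/5
Z(o) = (-8 + o)*(3 + o)
(s(4) + (-248 + 71))*Z(W(d(4))) = (4² + (-248 + 71))*(-24 + ((⅕)*4)² - 4) = (16 - 177)*(-24 + (⅘)² - 5*⅘) = -161*(-24 + 16/25 - 4) = -161*(-684/25) = 110124/25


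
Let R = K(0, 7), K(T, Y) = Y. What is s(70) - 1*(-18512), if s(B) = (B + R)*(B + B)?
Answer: 29292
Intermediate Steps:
R = 7
s(B) = 2*B*(7 + B) (s(B) = (B + 7)*(B + B) = (7 + B)*(2*B) = 2*B*(7 + B))
s(70) - 1*(-18512) = 2*70*(7 + 70) - 1*(-18512) = 2*70*77 + 18512 = 10780 + 18512 = 29292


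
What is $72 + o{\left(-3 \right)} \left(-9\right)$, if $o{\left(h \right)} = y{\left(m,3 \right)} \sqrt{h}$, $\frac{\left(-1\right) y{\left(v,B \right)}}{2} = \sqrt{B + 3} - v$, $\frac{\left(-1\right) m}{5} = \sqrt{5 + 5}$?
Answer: $72 + 54 i \sqrt{2} + 90 i \sqrt{30} \approx 72.0 + 569.32 i$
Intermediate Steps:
$m = - 5 \sqrt{10}$ ($m = - 5 \sqrt{5 + 5} = - 5 \sqrt{10} \approx -15.811$)
$y{\left(v,B \right)} = - 2 \sqrt{3 + B} + 2 v$ ($y{\left(v,B \right)} = - 2 \left(\sqrt{B + 3} - v\right) = - 2 \left(\sqrt{3 + B} - v\right) = - 2 \sqrt{3 + B} + 2 v$)
$o{\left(h \right)} = \sqrt{h} \left(- 10 \sqrt{10} - 2 \sqrt{6}\right)$ ($o{\left(h \right)} = \left(- 2 \sqrt{3 + 3} + 2 \left(- 5 \sqrt{10}\right)\right) \sqrt{h} = \left(- 2 \sqrt{6} - 10 \sqrt{10}\right) \sqrt{h} = \left(- 10 \sqrt{10} - 2 \sqrt{6}\right) \sqrt{h} = \sqrt{h} \left(- 10 \sqrt{10} - 2 \sqrt{6}\right)$)
$72 + o{\left(-3 \right)} \left(-9\right) = 72 + 2 \sqrt{-3} \left(- \sqrt{6} - 5 \sqrt{10}\right) \left(-9\right) = 72 + 2 i \sqrt{3} \left(- \sqrt{6} - 5 \sqrt{10}\right) \left(-9\right) = 72 - 18 i \sqrt{3} \left(- \sqrt{6} - 5 \sqrt{10}\right)$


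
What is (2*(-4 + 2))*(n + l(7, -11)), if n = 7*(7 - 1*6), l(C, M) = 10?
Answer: -68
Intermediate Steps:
n = 7 (n = 7*(7 - 6) = 7*1 = 7)
(2*(-4 + 2))*(n + l(7, -11)) = (2*(-4 + 2))*(7 + 10) = (2*(-2))*17 = -4*17 = -68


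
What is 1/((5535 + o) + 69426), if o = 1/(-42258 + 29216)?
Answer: 13042/977641361 ≈ 1.3340e-5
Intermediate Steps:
o = -1/13042 (o = 1/(-13042) = -1/13042 ≈ -7.6675e-5)
1/((5535 + o) + 69426) = 1/((5535 - 1/13042) + 69426) = 1/(72187469/13042 + 69426) = 1/(977641361/13042) = 13042/977641361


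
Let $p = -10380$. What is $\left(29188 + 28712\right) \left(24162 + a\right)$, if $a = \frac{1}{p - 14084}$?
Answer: $\frac{8556160442325}{6116} \approx 1.399 \cdot 10^{9}$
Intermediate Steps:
$a = - \frac{1}{24464}$ ($a = \frac{1}{-10380 - 14084} = \frac{1}{-24464} = - \frac{1}{24464} \approx -4.0876 \cdot 10^{-5}$)
$\left(29188 + 28712\right) \left(24162 + a\right) = \left(29188 + 28712\right) \left(24162 - \frac{1}{24464}\right) = 57900 \cdot \frac{591099167}{24464} = \frac{8556160442325}{6116}$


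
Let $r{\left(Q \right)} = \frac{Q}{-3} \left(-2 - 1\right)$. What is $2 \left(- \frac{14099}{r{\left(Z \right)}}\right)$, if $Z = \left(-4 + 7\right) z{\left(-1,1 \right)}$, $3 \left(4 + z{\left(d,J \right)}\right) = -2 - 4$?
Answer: $\frac{14099}{9} \approx 1566.6$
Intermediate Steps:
$z{\left(d,J \right)} = -6$ ($z{\left(d,J \right)} = -4 + \frac{-2 - 4}{3} = -4 + \frac{1}{3} \left(-6\right) = -4 - 2 = -6$)
$Z = -18$ ($Z = \left(-4 + 7\right) \left(-6\right) = 3 \left(-6\right) = -18$)
$r{\left(Q \right)} = Q$ ($r{\left(Q \right)} = Q \left(- \frac{1}{3}\right) \left(-3\right) = - \frac{Q}{3} \left(-3\right) = Q$)
$2 \left(- \frac{14099}{r{\left(Z \right)}}\right) = 2 \left(- \frac{14099}{-18}\right) = 2 \left(\left(-14099\right) \left(- \frac{1}{18}\right)\right) = 2 \cdot \frac{14099}{18} = \frac{14099}{9}$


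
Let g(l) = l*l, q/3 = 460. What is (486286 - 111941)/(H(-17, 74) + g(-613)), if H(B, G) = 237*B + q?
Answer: 74869/74624 ≈ 1.0033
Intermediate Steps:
q = 1380 (q = 3*460 = 1380)
H(B, G) = 1380 + 237*B (H(B, G) = 237*B + 1380 = 1380 + 237*B)
g(l) = l**2
(486286 - 111941)/(H(-17, 74) + g(-613)) = (486286 - 111941)/((1380 + 237*(-17)) + (-613)**2) = 374345/((1380 - 4029) + 375769) = 374345/(-2649 + 375769) = 374345/373120 = 374345*(1/373120) = 74869/74624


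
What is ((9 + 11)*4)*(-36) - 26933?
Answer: -29813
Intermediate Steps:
((9 + 11)*4)*(-36) - 26933 = (20*4)*(-36) - 26933 = 80*(-36) - 26933 = -2880 - 26933 = -29813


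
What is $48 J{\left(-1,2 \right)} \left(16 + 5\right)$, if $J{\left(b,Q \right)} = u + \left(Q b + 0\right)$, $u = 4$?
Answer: $2016$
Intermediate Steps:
$J{\left(b,Q \right)} = 4 + Q b$ ($J{\left(b,Q \right)} = 4 + \left(Q b + 0\right) = 4 + Q b$)
$48 J{\left(-1,2 \right)} \left(16 + 5\right) = 48 \left(4 + 2 \left(-1\right)\right) \left(16 + 5\right) = 48 \left(4 - 2\right) 21 = 48 \cdot 2 \cdot 21 = 48 \cdot 42 = 2016$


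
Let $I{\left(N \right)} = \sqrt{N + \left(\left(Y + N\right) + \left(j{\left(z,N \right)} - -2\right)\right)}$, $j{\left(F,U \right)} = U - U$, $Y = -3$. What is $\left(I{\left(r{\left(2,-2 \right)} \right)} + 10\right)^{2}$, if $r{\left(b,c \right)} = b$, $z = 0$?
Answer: $\left(10 + \sqrt{3}\right)^{2} \approx 137.64$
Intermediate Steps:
$j{\left(F,U \right)} = 0$
$I{\left(N \right)} = \sqrt{-1 + 2 N}$ ($I{\left(N \right)} = \sqrt{N + \left(\left(-3 + N\right) + \left(0 - -2\right)\right)} = \sqrt{N + \left(\left(-3 + N\right) + \left(0 + 2\right)\right)} = \sqrt{N + \left(\left(-3 + N\right) + 2\right)} = \sqrt{N + \left(-1 + N\right)} = \sqrt{-1 + 2 N}$)
$\left(I{\left(r{\left(2,-2 \right)} \right)} + 10\right)^{2} = \left(\sqrt{-1 + 2 \cdot 2} + 10\right)^{2} = \left(\sqrt{-1 + 4} + 10\right)^{2} = \left(\sqrt{3} + 10\right)^{2} = \left(10 + \sqrt{3}\right)^{2}$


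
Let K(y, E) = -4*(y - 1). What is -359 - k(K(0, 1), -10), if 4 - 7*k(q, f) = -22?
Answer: -2539/7 ≈ -362.71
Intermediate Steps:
K(y, E) = 4 - 4*y (K(y, E) = -4*(-1 + y) = 4 - 4*y)
k(q, f) = 26/7 (k(q, f) = 4/7 - 1/7*(-22) = 4/7 + 22/7 = 26/7)
-359 - k(K(0, 1), -10) = -359 - 1*26/7 = -359 - 26/7 = -2539/7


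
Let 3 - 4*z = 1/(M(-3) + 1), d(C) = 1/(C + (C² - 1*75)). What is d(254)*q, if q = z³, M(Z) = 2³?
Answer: 2197/377301240 ≈ 5.8229e-6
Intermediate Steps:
M(Z) = 8
d(C) = 1/(-75 + C + C²) (d(C) = 1/(C + (C² - 75)) = 1/(C + (-75 + C²)) = 1/(-75 + C + C²))
z = 13/18 (z = ¾ - 1/(4*(8 + 1)) = ¾ - ¼/9 = ¾ - ¼*⅑ = ¾ - 1/36 = 13/18 ≈ 0.72222)
q = 2197/5832 (q = (13/18)³ = 2197/5832 ≈ 0.37671)
d(254)*q = (2197/5832)/(-75 + 254 + 254²) = (2197/5832)/(-75 + 254 + 64516) = (2197/5832)/64695 = (1/64695)*(2197/5832) = 2197/377301240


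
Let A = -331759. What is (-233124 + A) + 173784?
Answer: -391099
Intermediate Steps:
(-233124 + A) + 173784 = (-233124 - 331759) + 173784 = -564883 + 173784 = -391099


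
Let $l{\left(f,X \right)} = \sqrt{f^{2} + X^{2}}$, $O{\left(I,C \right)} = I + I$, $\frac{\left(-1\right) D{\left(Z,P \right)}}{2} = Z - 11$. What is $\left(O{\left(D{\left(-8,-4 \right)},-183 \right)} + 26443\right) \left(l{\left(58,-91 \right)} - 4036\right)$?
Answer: $-107030684 + 26519 \sqrt{11645} \approx -1.0417 \cdot 10^{8}$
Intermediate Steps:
$D{\left(Z,P \right)} = 22 - 2 Z$ ($D{\left(Z,P \right)} = - 2 \left(Z - 11\right) = - 2 \left(-11 + Z\right) = 22 - 2 Z$)
$O{\left(I,C \right)} = 2 I$
$l{\left(f,X \right)} = \sqrt{X^{2} + f^{2}}$
$\left(O{\left(D{\left(-8,-4 \right)},-183 \right)} + 26443\right) \left(l{\left(58,-91 \right)} - 4036\right) = \left(2 \left(22 - -16\right) + 26443\right) \left(\sqrt{\left(-91\right)^{2} + 58^{2}} - 4036\right) = \left(2 \left(22 + 16\right) + 26443\right) \left(\sqrt{8281 + 3364} - 4036\right) = \left(2 \cdot 38 + 26443\right) \left(\sqrt{11645} - 4036\right) = \left(76 + 26443\right) \left(-4036 + \sqrt{11645}\right) = 26519 \left(-4036 + \sqrt{11645}\right) = -107030684 + 26519 \sqrt{11645}$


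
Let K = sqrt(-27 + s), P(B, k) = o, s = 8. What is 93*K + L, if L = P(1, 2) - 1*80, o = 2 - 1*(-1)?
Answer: -77 + 93*I*sqrt(19) ≈ -77.0 + 405.38*I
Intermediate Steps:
o = 3 (o = 2 + 1 = 3)
P(B, k) = 3
K = I*sqrt(19) (K = sqrt(-27 + 8) = sqrt(-19) = I*sqrt(19) ≈ 4.3589*I)
L = -77 (L = 3 - 1*80 = 3 - 80 = -77)
93*K + L = 93*(I*sqrt(19)) - 77 = 93*I*sqrt(19) - 77 = -77 + 93*I*sqrt(19)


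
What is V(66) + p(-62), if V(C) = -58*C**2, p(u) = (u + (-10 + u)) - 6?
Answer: -252788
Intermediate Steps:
p(u) = -16 + 2*u (p(u) = (-10 + 2*u) - 6 = -16 + 2*u)
V(66) + p(-62) = -58*66**2 + (-16 + 2*(-62)) = -58*4356 + (-16 - 124) = -252648 - 140 = -252788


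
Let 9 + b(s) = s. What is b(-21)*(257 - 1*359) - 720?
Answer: 2340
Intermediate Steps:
b(s) = -9 + s
b(-21)*(257 - 1*359) - 720 = (-9 - 21)*(257 - 1*359) - 720 = -30*(257 - 359) - 720 = -30*(-102) - 720 = 3060 - 720 = 2340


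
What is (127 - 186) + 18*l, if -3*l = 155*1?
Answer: -989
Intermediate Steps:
l = -155/3 ≈ -51.667
(127 - 186) + 18*l = (127 - 186) + 18*(-155/3) = -59 - 930 = -989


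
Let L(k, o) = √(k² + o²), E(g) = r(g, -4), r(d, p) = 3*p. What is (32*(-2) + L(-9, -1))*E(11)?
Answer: 768 - 12*√82 ≈ 659.33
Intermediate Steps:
E(g) = -12 (E(g) = 3*(-4) = -12)
(32*(-2) + L(-9, -1))*E(11) = (32*(-2) + √((-9)² + (-1)²))*(-12) = (-64 + √(81 + 1))*(-12) = (-64 + √82)*(-12) = 768 - 12*√82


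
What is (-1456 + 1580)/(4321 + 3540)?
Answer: 124/7861 ≈ 0.015774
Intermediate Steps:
(-1456 + 1580)/(4321 + 3540) = 124/7861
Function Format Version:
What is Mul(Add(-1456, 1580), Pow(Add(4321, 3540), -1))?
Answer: Rational(124, 7861) ≈ 0.015774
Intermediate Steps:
Mul(Add(-1456, 1580), Pow(Add(4321, 3540), -1)) = Mul(124, Pow(7861, -1)) = Mul(124, Rational(1, 7861)) = Rational(124, 7861)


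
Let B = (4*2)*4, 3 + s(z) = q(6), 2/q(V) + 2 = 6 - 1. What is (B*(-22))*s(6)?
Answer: 4928/3 ≈ 1642.7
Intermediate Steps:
q(V) = ⅔ (q(V) = 2/(-2 + (6 - 1)) = 2/(-2 + 5) = 2/3 = 2*(⅓) = ⅔)
s(z) = -7/3 (s(z) = -3 + ⅔ = -7/3)
B = 32 (B = 8*4 = 32)
(B*(-22))*s(6) = (32*(-22))*(-7/3) = -704*(-7/3) = 4928/3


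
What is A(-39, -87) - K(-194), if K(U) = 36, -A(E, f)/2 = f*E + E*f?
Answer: -13608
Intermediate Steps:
A(E, f) = -4*E*f (A(E, f) = -2*(f*E + E*f) = -2*(E*f + E*f) = -4*E*f)
A(-39, -87) - K(-194) = -4*(-39)*(-87) - 1*36 = -13572 - 36 = -13608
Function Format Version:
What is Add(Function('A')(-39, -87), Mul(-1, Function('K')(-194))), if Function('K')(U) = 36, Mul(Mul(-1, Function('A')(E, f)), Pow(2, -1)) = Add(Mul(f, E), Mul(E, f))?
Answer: -13608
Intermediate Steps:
Function('A')(E, f) = Mul(-4, E, f) (Function('A')(E, f) = Mul(-2, Add(Mul(f, E), Mul(E, f))) = Mul(-2, Add(Mul(E, f), Mul(E, f))) = Mul(-2, Mul(2, E, f)) = Mul(-4, E, f))
Add(Function('A')(-39, -87), Mul(-1, Function('K')(-194))) = Add(Mul(-4, -39, -87), Mul(-1, 36)) = Add(-13572, -36) = -13608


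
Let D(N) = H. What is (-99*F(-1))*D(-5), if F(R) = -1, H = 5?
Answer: 495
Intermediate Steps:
D(N) = 5
(-99*F(-1))*D(-5) = -99*(-1)*5 = 99*5 = 495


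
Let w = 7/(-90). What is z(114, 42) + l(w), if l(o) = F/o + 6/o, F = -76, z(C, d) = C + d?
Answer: 1056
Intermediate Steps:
w = -7/90 (w = 7*(-1/90) = -7/90 ≈ -0.077778)
l(o) = -70/o (l(o) = -76/o + 6/o = -70/o)
z(114, 42) + l(w) = (114 + 42) - 70/(-7/90) = 156 - 70*(-90/7) = 156 + 900 = 1056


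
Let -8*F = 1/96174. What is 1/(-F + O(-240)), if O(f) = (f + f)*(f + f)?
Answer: 769392/177267916801 ≈ 4.3403e-6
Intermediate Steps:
O(f) = 4*f**2 (O(f) = (2*f)*(2*f) = 4*f**2)
F = -1/769392 (F = -1/8/96174 = -1/8*1/96174 = -1/769392 ≈ -1.2997e-6)
1/(-F + O(-240)) = 1/(-1*(-1/769392) + 4*(-240)**2) = 1/(1/769392 + 4*57600) = 1/(1/769392 + 230400) = 1/(177267916801/769392) = 769392/177267916801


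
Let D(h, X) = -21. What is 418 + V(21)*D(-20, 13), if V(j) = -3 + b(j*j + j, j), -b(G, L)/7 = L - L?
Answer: 481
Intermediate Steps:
b(G, L) = 0 (b(G, L) = -7*(L - L) = -7*0 = 0)
V(j) = -3 (V(j) = -3 + 0 = -3)
418 + V(21)*D(-20, 13) = 418 - 3*(-21) = 418 + 63 = 481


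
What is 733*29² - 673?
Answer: 615780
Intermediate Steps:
733*29² - 673 = 733*841 - 673 = 616453 - 673 = 615780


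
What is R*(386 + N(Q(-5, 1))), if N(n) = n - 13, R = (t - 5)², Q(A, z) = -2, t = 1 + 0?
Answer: 5936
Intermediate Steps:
t = 1
R = 16 (R = (1 - 5)² = (-4)² = 16)
N(n) = -13 + n
R*(386 + N(Q(-5, 1))) = 16*(386 + (-13 - 2)) = 16*(386 - 15) = 16*371 = 5936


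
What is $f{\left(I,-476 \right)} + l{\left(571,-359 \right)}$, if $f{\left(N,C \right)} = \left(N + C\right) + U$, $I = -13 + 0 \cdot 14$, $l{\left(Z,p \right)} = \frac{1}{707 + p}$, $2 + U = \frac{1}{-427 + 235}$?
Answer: $- \frac{2733901}{5568} \approx -491.0$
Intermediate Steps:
$U = - \frac{385}{192}$ ($U = -2 + \frac{1}{-427 + 235} = -2 + \frac{1}{-192} = -2 - \frac{1}{192} = - \frac{385}{192} \approx -2.0052$)
$I = -13$ ($I = -13 + 0 = -13$)
$f{\left(N,C \right)} = - \frac{385}{192} + C + N$ ($f{\left(N,C \right)} = \left(N + C\right) - \frac{385}{192} = \left(C + N\right) - \frac{385}{192} = - \frac{385}{192} + C + N$)
$f{\left(I,-476 \right)} + l{\left(571,-359 \right)} = \left(- \frac{385}{192} - 476 - 13\right) + \frac{1}{707 - 359} = - \frac{94273}{192} + \frac{1}{348} = - \frac{2733901}{5568}$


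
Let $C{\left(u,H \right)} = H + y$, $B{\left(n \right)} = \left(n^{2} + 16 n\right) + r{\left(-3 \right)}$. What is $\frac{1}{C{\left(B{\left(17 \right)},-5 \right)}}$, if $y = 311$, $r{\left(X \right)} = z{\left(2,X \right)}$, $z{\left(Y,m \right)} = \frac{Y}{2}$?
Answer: $\frac{1}{306} \approx 0.003268$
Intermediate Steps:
$z{\left(Y,m \right)} = \frac{Y}{2}$ ($z{\left(Y,m \right)} = Y \frac{1}{2} = \frac{Y}{2}$)
$r{\left(X \right)} = 1$ ($r{\left(X \right)} = \frac{1}{2} \cdot 2 = 1$)
$B{\left(n \right)} = 1 + n^{2} + 16 n$ ($B{\left(n \right)} = \left(n^{2} + 16 n\right) + 1 = 1 + n^{2} + 16 n$)
$C{\left(u,H \right)} = 311 + H$ ($C{\left(u,H \right)} = H + 311 = 311 + H$)
$\frac{1}{C{\left(B{\left(17 \right)},-5 \right)}} = \frac{1}{311 - 5} = \frac{1}{306}$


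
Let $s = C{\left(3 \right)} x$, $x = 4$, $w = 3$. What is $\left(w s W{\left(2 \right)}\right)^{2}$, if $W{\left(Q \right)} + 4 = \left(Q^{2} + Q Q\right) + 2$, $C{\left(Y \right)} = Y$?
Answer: $46656$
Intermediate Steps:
$s = 12$ ($s = 3 \cdot 4 = 12$)
$W{\left(Q \right)} = -2 + 2 Q^{2}$ ($W{\left(Q \right)} = -4 + \left(\left(Q^{2} + Q Q\right) + 2\right) = -4 + \left(\left(Q^{2} + Q^{2}\right) + 2\right) = -4 + \left(2 Q^{2} + 2\right) = -4 + \left(2 + 2 Q^{2}\right) = -2 + 2 Q^{2}$)
$\left(w s W{\left(2 \right)}\right)^{2} = \left(3 \cdot 12 \left(-2 + 2 \cdot 2^{2}\right)\right)^{2} = \left(36 \left(-2 + 2 \cdot 4\right)\right)^{2} = \left(36 \left(-2 + 8\right)\right)^{2} = \left(36 \cdot 6\right)^{2} = 216^{2} = 46656$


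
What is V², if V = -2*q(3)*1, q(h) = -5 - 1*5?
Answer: 400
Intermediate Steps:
q(h) = -10 (q(h) = -5 - 5 = -10)
V = 20 (V = -2*(-10)*1 = 20*1 = 20)
V² = 20² = 400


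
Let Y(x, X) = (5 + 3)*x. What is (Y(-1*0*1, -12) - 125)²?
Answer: 15625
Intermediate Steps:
Y(x, X) = 8*x
(Y(-1*0*1, -12) - 125)² = (8*(-1*0*1) - 125)² = (8*(0*1) - 125)² = (8*0 - 125)² = (0 - 125)² = (-125)² = 15625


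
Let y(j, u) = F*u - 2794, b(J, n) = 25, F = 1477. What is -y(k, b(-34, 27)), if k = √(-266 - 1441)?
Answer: -34131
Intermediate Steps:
k = I*√1707 (k = √(-1707) = I*√1707 ≈ 41.316*I)
y(j, u) = -2794 + 1477*u (y(j, u) = 1477*u - 2794 = -2794 + 1477*u)
-y(k, b(-34, 27)) = -(-2794 + 1477*25) = -(-2794 + 36925) = -1*34131 = -34131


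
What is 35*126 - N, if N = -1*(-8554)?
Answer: -4144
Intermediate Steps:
N = 8554
35*126 - N = 35*126 - 1*8554 = 4410 - 8554 = -4144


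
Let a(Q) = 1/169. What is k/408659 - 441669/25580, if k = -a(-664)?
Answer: -30503150031779/1766641030180 ≈ -17.266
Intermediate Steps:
a(Q) = 1/169
k = -1/169 (k = -1*1/169 = -1/169 ≈ -0.0059172)
k/408659 - 441669/25580 = -1/169/408659 - 441669/25580 = -1/169*1/408659 - 441669*1/25580 = -1/69063371 - 441669/25580 = -30503150031779/1766641030180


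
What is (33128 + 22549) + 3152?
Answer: 58829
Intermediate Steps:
(33128 + 22549) + 3152 = 55677 + 3152 = 58829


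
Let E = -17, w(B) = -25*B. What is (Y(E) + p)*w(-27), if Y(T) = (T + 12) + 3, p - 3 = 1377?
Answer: 930150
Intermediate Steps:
p = 1380 (p = 3 + 1377 = 1380)
Y(T) = 15 + T (Y(T) = (12 + T) + 3 = 15 + T)
(Y(E) + p)*w(-27) = ((15 - 17) + 1380)*(-25*(-27)) = (-2 + 1380)*675 = 1378*675 = 930150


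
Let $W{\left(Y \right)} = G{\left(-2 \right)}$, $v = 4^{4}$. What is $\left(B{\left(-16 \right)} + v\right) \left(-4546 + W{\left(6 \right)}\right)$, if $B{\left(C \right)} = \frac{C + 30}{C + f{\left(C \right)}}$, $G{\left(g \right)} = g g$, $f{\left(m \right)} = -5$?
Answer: $-1159724$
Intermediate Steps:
$v = 256$
$G{\left(g \right)} = g^{2}$
$W{\left(Y \right)} = 4$ ($W{\left(Y \right)} = \left(-2\right)^{2} = 4$)
$B{\left(C \right)} = \frac{30 + C}{-5 + C}$ ($B{\left(C \right)} = \frac{C + 30}{C - 5} = \frac{30 + C}{-5 + C}$)
$\left(B{\left(-16 \right)} + v\right) \left(-4546 + W{\left(6 \right)}\right) = \left(\frac{30 - 16}{-5 - 16} + 256\right) \left(-4546 + 4\right) = \left(\frac{1}{-21} \cdot 14 + 256\right) \left(-4542\right) = \left(\left(- \frac{1}{21}\right) 14 + 256\right) \left(-4542\right) = \left(- \frac{2}{3} + 256\right) \left(-4542\right) = \frac{766}{3} \left(-4542\right) = -1159724$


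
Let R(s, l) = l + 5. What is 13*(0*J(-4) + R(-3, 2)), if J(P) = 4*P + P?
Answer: 91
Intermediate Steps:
R(s, l) = 5 + l
J(P) = 5*P
13*(0*J(-4) + R(-3, 2)) = 13*(0*(5*(-4)) + (5 + 2)) = 13*(0*(-20) + 7) = 13*(0 + 7) = 13*7 = 91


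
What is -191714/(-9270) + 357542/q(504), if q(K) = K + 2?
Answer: 852855406/1172655 ≈ 727.29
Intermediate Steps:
q(K) = 2 + K
-191714/(-9270) + 357542/q(504) = -191714/(-9270) + 357542/(2 + 504) = -191714*(-1/9270) + 357542/506 = 95857/4635 + 357542*(1/506) = 95857/4635 + 178771/253 = 852855406/1172655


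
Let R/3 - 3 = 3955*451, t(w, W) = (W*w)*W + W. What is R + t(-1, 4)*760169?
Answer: -3770904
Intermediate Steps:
t(w, W) = W + w*W² (t(w, W) = w*W² + W = W + w*W²)
R = 5351124 (R = 9 + 3*(3955*451) = 9 + 3*1783705 = 9 + 5351115 = 5351124)
R + t(-1, 4)*760169 = 5351124 + (4*(1 + 4*(-1)))*760169 = 5351124 + (4*(1 - 4))*760169 = 5351124 + (4*(-3))*760169 = 5351124 - 12*760169 = 5351124 - 9122028 = -3770904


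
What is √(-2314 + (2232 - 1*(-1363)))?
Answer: √1281 ≈ 35.791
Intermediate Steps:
√(-2314 + (2232 - 1*(-1363))) = √(-2314 + (2232 + 1363)) = √(-2314 + 3595) = √1281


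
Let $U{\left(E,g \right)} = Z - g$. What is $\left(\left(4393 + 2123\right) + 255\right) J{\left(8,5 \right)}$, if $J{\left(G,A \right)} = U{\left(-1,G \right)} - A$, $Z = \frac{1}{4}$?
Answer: $- \frac{345321}{4} \approx -86330.0$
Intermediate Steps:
$Z = \frac{1}{4} \approx 0.25$
$U{\left(E,g \right)} = \frac{1}{4} - g$
$J{\left(G,A \right)} = \frac{1}{4} - A - G$ ($J{\left(G,A \right)} = \left(\frac{1}{4} - G\right) - A = \frac{1}{4} - A - G$)
$\left(\left(4393 + 2123\right) + 255\right) J{\left(8,5 \right)} = \left(\left(4393 + 2123\right) + 255\right) \left(\frac{1}{4} - 5 - 8\right) = \left(6516 + 255\right) \left(\frac{1}{4} - 5 - 8\right) = 6771 \left(- \frac{51}{4}\right) = - \frac{345321}{4}$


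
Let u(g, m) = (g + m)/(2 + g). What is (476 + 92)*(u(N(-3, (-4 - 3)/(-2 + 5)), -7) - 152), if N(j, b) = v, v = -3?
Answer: -80656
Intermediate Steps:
N(j, b) = -3
u(g, m) = (g + m)/(2 + g)
(476 + 92)*(u(N(-3, (-4 - 3)/(-2 + 5)), -7) - 152) = (476 + 92)*((-3 - 7)/(2 - 3) - 152) = 568*(-10/(-1) - 152) = 568*(-1*(-10) - 152) = 568*(10 - 152) = 568*(-142) = -80656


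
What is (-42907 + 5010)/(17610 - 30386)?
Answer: 37897/12776 ≈ 2.9663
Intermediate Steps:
(-42907 + 5010)/(17610 - 30386) = -37897/(-12776) = -37897*(-1/12776) = 37897/12776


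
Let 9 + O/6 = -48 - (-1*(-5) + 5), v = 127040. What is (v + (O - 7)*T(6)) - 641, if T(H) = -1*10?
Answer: 130489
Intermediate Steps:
T(H) = -10
O = -402 (O = -54 + 6*(-48 - (-1*(-5) + 5)) = -54 + 6*(-48 - (5 + 5)) = -54 + 6*(-48 - 1*10) = -54 + 6*(-48 - 10) = -54 + 6*(-58) = -54 - 348 = -402)
(v + (O - 7)*T(6)) - 641 = (127040 + (-402 - 7)*(-10)) - 641 = (127040 - 409*(-10)) - 641 = (127040 + 4090) - 641 = 131130 - 641 = 130489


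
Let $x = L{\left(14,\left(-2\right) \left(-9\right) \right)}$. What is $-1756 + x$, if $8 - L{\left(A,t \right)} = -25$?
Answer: $-1723$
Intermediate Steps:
$L{\left(A,t \right)} = 33$ ($L{\left(A,t \right)} = 8 - -25 = 8 + 25 = 33$)
$x = 33$
$-1756 + x = -1756 + 33 = -1723$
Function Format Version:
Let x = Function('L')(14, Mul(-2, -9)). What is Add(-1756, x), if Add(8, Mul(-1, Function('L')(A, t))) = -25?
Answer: -1723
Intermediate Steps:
Function('L')(A, t) = 33 (Function('L')(A, t) = Add(8, Mul(-1, -25)) = Add(8, 25) = 33)
x = 33
Add(-1756, x) = Add(-1756, 33) = -1723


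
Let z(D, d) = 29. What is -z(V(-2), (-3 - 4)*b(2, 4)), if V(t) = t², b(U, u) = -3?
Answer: -29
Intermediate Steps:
-z(V(-2), (-3 - 4)*b(2, 4)) = -1*29 = -29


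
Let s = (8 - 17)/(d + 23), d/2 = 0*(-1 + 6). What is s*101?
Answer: -909/23 ≈ -39.522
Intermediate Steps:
d = 0 (d = 2*(0*(-1 + 6)) = 2*(0*5) = 2*0 = 0)
s = -9/23 (s = (8 - 17)/(0 + 23) = -9/23 ≈ -0.39130)
s*101 = -9/23*101 = -909/23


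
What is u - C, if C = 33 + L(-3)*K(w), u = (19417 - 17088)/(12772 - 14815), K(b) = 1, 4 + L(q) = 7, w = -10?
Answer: -75877/2043 ≈ -37.140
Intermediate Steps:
L(q) = 3 (L(q) = -4 + 7 = 3)
u = -2329/2043 (u = 2329/(-2043) = 2329*(-1/2043) = -2329/2043 ≈ -1.1400)
C = 36 (C = 33 + 3*1 = 33 + 3 = 36)
u - C = -2329/2043 - 1*36 = -2329/2043 - 36 = -75877/2043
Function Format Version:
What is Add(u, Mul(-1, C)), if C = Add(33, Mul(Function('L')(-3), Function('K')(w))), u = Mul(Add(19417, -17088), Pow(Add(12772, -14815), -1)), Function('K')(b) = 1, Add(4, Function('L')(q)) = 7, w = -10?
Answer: Rational(-75877, 2043) ≈ -37.140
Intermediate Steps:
Function('L')(q) = 3 (Function('L')(q) = Add(-4, 7) = 3)
u = Rational(-2329, 2043) (u = Mul(2329, Pow(-2043, -1)) = Mul(2329, Rational(-1, 2043)) = Rational(-2329, 2043) ≈ -1.1400)
C = 36 (C = Add(33, Mul(3, 1)) = Add(33, 3) = 36)
Add(u, Mul(-1, C)) = Add(Rational(-2329, 2043), Mul(-1, 36)) = Add(Rational(-2329, 2043), -36) = Rational(-75877, 2043)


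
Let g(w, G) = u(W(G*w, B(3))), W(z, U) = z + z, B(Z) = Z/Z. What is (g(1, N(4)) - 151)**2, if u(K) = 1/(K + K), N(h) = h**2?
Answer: 93373569/4096 ≈ 22796.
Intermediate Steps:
B(Z) = 1
W(z, U) = 2*z
u(K) = 1/(2*K)
g(w, G) = 1/(4*G*w) (g(w, G) = 1/(2*((2*(G*w)))) = 1/(2*((2*G*w))) = (1/(2*G*w))/2 = 1/(4*G*w))
(g(1, N(4)) - 151)**2 = ((1/4)/(4**2*1) - 151)**2 = ((1/4)*1/16 - 151)**2 = ((1/4)*(1/16)*1 - 151)**2 = (1/64 - 151)**2 = (-9663/64)**2 = 93373569/4096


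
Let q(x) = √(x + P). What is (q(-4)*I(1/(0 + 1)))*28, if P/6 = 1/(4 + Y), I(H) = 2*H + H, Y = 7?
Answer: 84*I*√418/11 ≈ 156.13*I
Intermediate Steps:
I(H) = 3*H
P = 6/11 (P = 6/(4 + 7) = 6/11 ≈ 0.54545)
q(x) = √(6/11 + x) (q(x) = √(x + 6/11) = √(6/11 + x))
(q(-4)*I(1/(0 + 1)))*28 = ((√(66 + 121*(-4))/11)*(3/(0 + 1)))*28 = ((√(66 - 484)/11)*(3/1))*28 = ((√(-418)/11)*(3*1))*28 = (((I*√418)/11)*3)*28 = ((I*√418/11)*3)*28 = (3*I*√418/11)*28 = 84*I*√418/11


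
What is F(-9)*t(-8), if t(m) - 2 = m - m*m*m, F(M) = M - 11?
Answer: -10120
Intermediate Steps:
F(M) = -11 + M
t(m) = 2 + m - m**3 (t(m) = 2 + (m - m*m*m) = 2 + (m - m**2*m) = 2 + (m - m**3) = 2 + m - m**3)
F(-9)*t(-8) = (-11 - 9)*(2 - 8 - 1*(-8)**3) = -20*(2 - 8 - 1*(-512)) = -20*(2 - 8 + 512) = -20*506 = -10120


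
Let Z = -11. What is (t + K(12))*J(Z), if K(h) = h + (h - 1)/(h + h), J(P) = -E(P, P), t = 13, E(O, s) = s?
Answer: 6721/24 ≈ 280.04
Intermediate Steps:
J(P) = -P
K(h) = h + (-1 + h)/(2*h) (K(h) = h + (-1 + h)/((2*h)) = h + (-1 + h)*(1/(2*h)) = h + (-1 + h)/(2*h))
(t + K(12))*J(Z) = (13 + (½ + 12 - ½/12))*(-1*(-11)) = (13 + (½ + 12 - ½*1/12))*11 = (13 + (½ + 12 - 1/24))*11 = (13 + 299/24)*11 = (611/24)*11 = 6721/24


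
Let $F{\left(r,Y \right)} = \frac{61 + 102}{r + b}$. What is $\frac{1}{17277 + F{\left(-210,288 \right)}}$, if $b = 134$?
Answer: $\frac{76}{1312889} \approx 5.7888 \cdot 10^{-5}$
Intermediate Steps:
$F{\left(r,Y \right)} = \frac{163}{134 + r}$ ($F{\left(r,Y \right)} = \frac{61 + 102}{r + 134} = \frac{163}{134 + r}$)
$\frac{1}{17277 + F{\left(-210,288 \right)}} = \frac{1}{17277 + \frac{163}{134 - 210}} = \frac{1}{17277 + \frac{163}{-76}} = \frac{1}{17277 + 163 \left(- \frac{1}{76}\right)} = \frac{1}{17277 - \frac{163}{76}} = \frac{1}{\frac{1312889}{76}} = \frac{76}{1312889}$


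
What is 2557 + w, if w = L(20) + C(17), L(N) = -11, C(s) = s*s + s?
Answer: 2852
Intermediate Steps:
C(s) = s + s² (C(s) = s² + s = s + s²)
w = 295 (w = -11 + 17*(1 + 17) = -11 + 17*18 = -11 + 306 = 295)
2557 + w = 2557 + 295 = 2852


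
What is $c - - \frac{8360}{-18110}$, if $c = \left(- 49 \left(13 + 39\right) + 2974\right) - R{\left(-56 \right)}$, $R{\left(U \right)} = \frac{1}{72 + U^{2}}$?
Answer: $\frac{2472243389}{5809688} \approx 425.54$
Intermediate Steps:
$c = \frac{1366607}{3208}$ ($c = \left(- 49 \left(13 + 39\right) + 2974\right) - \frac{1}{72 + \left(-56\right)^{2}} = \left(\left(-49\right) 52 + 2974\right) - \frac{1}{72 + 3136} = \left(-2548 + 2974\right) - \frac{1}{3208} = 426 - \frac{1}{3208} = \frac{1366607}{3208} \approx 426.0$)
$c - - \frac{8360}{-18110} = \frac{1366607}{3208} - - \frac{8360}{-18110} = \frac{1366607}{3208} - \left(-8360\right) \left(- \frac{1}{18110}\right) = \frac{1366607}{3208} - \frac{836}{1811} = \frac{2472243389}{5809688}$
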